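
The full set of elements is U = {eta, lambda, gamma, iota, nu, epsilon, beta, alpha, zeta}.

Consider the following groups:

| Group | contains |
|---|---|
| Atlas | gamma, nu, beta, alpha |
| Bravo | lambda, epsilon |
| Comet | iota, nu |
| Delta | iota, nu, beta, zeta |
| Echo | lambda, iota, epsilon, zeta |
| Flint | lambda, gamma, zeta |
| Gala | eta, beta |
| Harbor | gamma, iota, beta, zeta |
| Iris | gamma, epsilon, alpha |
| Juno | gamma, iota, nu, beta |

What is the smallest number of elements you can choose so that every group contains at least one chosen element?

4

Take H = {eta, lambda, gamma, nu}. Each listed group contains at least one of these, so H is a hitting set of size 4.
No choice of 3 elements meets every group, so 4 is the minimum.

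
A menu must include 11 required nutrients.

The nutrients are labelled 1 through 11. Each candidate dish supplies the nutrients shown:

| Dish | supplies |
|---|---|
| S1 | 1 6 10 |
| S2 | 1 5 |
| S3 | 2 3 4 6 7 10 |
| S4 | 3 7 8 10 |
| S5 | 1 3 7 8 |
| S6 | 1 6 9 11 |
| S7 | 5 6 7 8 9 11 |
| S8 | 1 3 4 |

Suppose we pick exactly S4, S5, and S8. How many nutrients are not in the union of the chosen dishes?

Union of S4, S5, S8 = {1, 3, 4, 7, 8, 10}.
Not covered: 2, 5, 6, 9, 11 — 5 nutrients.

5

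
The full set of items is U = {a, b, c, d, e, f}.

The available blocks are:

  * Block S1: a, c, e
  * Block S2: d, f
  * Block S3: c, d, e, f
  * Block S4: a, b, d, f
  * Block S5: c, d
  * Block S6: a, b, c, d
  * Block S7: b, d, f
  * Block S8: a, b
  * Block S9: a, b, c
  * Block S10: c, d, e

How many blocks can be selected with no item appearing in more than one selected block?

S8, S10 are pairwise disjoint (S8={a,b}; S10={c,d,e}).
Every remaining block overlaps one of these, and no 3 of the listed blocks are pairwise disjoint, so 2 is the maximum.

2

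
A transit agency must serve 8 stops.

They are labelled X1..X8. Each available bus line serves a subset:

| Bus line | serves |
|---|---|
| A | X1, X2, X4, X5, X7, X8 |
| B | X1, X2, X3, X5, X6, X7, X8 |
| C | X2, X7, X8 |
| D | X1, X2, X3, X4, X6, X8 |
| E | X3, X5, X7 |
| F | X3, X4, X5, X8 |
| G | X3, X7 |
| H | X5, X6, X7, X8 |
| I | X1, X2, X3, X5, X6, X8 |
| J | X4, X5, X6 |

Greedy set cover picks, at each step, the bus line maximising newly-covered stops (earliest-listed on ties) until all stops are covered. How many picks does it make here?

2

Greedy: pick B (covers 7 new) → pick A (covers 1 new). Total picks: 2.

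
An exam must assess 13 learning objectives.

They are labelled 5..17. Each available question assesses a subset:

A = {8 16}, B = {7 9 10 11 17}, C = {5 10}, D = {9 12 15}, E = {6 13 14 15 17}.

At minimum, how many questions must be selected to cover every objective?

5

A and B and C and D and E together: A ∪ B ∪ C ∪ D ∪ E = {5, 6, 7, 8, 9, 10, 11, 12, 13, 14, 15, 16, 17} — every objective is covered.
No 4 of the 5 questions cover everything (all 5 combinations miss at least one objective), so 5 is optimal.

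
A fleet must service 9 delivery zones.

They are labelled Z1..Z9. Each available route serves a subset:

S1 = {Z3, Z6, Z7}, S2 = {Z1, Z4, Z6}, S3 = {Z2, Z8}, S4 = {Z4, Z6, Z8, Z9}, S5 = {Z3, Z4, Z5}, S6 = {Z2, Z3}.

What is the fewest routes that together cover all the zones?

5

Take {S1, S2, S4, S5, S6}. Their union is {Z1, Z2, Z3, Z4, Z5, Z6, Z7, Z8, Z9}, which is all 9 zones.
No 4 of the 6 routes cover everything (all 15 combinations miss at least one zone), so 5 is optimal.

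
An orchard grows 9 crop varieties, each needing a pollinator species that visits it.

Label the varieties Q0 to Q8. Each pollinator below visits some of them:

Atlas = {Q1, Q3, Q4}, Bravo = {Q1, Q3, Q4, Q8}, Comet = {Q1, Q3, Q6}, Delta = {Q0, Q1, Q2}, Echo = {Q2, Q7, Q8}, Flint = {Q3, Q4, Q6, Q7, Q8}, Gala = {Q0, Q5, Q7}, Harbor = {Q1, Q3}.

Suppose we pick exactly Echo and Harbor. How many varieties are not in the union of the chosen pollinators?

Union of Echo, Harbor = {Q1, Q2, Q3, Q7, Q8}.
Not covered: Q0, Q4, Q5, Q6 — 4 varieties.

4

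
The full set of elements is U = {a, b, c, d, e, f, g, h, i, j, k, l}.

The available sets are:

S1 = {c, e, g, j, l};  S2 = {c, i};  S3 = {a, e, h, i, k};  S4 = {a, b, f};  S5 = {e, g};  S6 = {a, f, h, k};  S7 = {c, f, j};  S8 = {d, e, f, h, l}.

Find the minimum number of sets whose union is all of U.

S1 and S3 and S4 and S8 together: S1 ∪ S3 ∪ S4 ∪ S8 = {a, b, c, d, e, f, g, h, i, j, k, l} — every element is covered.
Only S8 contains d, so S8 is forced; the remaining 7 elements need at least 3 more sets (each remaining set adds at most 3) — so at least 4 sets are needed, and 4 is optimal.

4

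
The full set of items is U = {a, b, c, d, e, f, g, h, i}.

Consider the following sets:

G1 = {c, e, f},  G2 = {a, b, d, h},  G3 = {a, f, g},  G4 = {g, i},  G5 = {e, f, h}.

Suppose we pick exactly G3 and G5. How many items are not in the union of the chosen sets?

4

Union of G3, G5 = {a, e, f, g, h}.
Not covered: b, c, d, i — 4 items.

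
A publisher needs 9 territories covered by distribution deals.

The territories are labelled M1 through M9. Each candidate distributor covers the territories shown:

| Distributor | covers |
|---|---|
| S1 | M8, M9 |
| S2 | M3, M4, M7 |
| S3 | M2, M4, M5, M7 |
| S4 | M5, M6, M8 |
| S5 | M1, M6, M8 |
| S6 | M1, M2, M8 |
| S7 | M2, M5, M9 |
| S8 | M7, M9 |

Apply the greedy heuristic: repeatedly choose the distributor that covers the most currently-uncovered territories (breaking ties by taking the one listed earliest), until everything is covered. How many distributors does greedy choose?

Greedy: pick S3 (covers 4 new) → pick S5 (covers 3 new) → pick S1 (covers 1 new) → pick S2 (covers 1 new). Total picks: 4.
(The true minimum cover uses only 3 distributors, so greedy is not optimal here.)

4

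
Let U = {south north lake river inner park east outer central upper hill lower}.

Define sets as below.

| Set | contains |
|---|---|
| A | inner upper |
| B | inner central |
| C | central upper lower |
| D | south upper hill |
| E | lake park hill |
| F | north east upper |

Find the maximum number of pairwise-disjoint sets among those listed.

3

B, E, F are pairwise disjoint (B={inner,central}; E={lake,park,hill}; F={north,east,upper}).
Every remaining set overlaps one of these, and no 4 of the listed sets are pairwise disjoint, so 3 is the maximum.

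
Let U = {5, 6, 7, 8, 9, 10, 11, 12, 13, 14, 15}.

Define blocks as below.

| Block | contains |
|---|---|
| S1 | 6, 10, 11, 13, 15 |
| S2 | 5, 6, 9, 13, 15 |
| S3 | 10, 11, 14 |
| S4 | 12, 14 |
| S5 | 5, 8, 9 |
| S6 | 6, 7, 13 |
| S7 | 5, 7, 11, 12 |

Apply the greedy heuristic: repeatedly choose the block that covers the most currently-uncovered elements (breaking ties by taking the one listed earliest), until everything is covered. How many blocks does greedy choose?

4

Greedy: pick S1 (covers 5 new) → pick S5 (covers 3 new) → pick S4 (covers 2 new) → pick S6 (covers 1 new). Total picks: 4.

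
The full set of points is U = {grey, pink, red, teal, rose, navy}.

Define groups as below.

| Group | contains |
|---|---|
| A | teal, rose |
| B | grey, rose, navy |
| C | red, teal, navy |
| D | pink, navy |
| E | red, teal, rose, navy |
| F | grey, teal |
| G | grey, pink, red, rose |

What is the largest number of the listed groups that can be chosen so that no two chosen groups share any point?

2

A, D are pairwise disjoint (A={teal,rose}; D={pink,navy}).
Every remaining group overlaps one of these, and no 3 of the listed groups are pairwise disjoint, so 2 is the maximum.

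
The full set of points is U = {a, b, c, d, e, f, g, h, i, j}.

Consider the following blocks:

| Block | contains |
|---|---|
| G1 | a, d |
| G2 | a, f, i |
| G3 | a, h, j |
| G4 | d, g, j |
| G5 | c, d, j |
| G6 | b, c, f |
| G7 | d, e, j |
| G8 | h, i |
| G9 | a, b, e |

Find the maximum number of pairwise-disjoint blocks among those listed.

3

G4, G6, G8 are pairwise disjoint (G4={d,g,j}; G6={b,c,f}; G8={h,i}).
Every remaining block overlaps one of these, and no 4 of the listed blocks are pairwise disjoint, so 3 is the maximum.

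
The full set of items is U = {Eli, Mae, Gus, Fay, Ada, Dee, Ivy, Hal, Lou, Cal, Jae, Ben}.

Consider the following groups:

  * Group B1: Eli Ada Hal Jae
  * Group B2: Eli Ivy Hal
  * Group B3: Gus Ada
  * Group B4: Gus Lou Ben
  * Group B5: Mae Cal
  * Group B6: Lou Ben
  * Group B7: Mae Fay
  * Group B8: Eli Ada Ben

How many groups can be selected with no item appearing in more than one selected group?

B2, B3, B5, B6 are pairwise disjoint (B2={Eli,Ivy,Hal}; B3={Gus,Ada}; B5={Mae,Cal}; B6={Lou,Ben}).
Every remaining group overlaps one of these, and no 5 of the listed groups are pairwise disjoint, so 4 is the maximum.

4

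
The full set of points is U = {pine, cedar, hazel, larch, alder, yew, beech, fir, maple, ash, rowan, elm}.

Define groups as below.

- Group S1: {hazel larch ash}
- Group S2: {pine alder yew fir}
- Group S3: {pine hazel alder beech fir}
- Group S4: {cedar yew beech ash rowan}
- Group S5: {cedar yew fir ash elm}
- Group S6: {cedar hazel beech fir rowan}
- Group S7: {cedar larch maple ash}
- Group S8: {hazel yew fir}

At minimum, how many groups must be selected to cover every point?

4

S2, S5, S6, and S7 cover everything between them: the union {pine, cedar, hazel, larch, alder, yew, beech, fir, maple, ash, rowan, elm} is all of U.
No 3 of the 8 groups cover everything (all 56 combinations miss at least one point), so 4 is optimal.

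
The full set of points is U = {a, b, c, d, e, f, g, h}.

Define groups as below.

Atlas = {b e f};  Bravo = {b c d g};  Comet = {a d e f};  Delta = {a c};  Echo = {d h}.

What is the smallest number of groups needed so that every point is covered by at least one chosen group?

3

Bravo, Comet, and Echo cover everything between them: the union {a, b, c, d, e, f, g, h} is all of U.
Only Bravo contains g, so Bravo is forced; the remaining 4 points need at least 2 more groups (each remaining group adds at most 3) — so at least 3 groups are needed, and 3 is optimal.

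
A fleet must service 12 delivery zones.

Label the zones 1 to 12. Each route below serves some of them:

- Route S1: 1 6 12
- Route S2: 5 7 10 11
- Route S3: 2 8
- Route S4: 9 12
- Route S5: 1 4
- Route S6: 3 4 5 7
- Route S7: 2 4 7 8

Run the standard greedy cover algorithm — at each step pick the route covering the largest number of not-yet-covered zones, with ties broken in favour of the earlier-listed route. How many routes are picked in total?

Greedy: pick S2 (covers 4 new) → pick S1 (covers 3 new) → pick S7 (covers 3 new) → pick S4 (covers 1 new) → pick S6 (covers 1 new). Total picks: 5.

5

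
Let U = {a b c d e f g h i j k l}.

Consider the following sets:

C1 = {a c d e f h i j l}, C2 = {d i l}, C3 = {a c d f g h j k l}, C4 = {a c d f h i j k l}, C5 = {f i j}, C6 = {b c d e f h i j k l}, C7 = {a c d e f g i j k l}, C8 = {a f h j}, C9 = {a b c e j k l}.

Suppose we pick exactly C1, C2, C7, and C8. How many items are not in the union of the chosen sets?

Union of C1, C2, C7, C8 = {a, c, d, e, f, g, h, i, j, k, l}.
Not covered: b — 1 item.

1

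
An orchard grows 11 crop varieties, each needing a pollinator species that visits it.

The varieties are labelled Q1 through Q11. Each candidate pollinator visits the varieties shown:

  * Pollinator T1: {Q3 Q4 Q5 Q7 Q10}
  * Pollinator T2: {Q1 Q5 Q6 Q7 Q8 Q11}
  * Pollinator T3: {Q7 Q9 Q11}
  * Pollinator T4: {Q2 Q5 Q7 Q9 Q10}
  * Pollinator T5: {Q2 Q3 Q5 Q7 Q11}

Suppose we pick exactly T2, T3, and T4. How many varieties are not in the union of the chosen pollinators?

Union of T2, T3, T4 = {Q1, Q2, Q5, Q6, Q7, Q8, Q9, Q10, Q11}.
Not covered: Q3, Q4 — 2 varieties.

2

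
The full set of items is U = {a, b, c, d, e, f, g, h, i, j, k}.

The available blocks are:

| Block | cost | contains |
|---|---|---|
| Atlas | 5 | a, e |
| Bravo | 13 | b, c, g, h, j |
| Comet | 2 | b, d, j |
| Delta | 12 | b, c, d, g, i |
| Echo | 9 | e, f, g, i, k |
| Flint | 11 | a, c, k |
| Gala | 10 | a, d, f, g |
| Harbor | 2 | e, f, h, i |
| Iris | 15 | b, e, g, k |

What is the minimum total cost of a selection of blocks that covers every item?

Comet, Echo, Flint, Harbor together cover every item (Comet ∪ Echo ∪ Flint ∪ Harbor = {a, b, c, d, e, f, g, h, i, j, k}); total cost 2 + 9 + 11 + 2 = 24.
No covering selection has total cost below 24.

24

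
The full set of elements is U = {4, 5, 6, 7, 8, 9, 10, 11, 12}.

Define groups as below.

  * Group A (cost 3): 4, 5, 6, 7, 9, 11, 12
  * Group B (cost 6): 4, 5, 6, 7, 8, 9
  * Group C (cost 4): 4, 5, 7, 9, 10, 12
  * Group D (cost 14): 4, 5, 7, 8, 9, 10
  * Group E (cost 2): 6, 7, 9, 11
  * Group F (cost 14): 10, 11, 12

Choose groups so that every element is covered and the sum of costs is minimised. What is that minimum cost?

B, C, E together cover every element (B ∪ C ∪ E = {4, 5, 6, 7, 8, 9, 10, 11, 12}); total cost 6 + 4 + 2 = 12.
The greedy pick A, C, B costs 13; no covering selection beats 12.

12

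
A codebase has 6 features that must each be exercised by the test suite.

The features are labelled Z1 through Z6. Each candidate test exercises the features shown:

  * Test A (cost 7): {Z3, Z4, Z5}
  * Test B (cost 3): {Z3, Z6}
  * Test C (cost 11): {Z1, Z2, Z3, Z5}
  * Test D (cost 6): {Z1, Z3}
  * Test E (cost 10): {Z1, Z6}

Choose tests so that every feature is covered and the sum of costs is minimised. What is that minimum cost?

A, B, C together cover every feature (A ∪ B ∪ C = {Z1, Z2, Z3, Z4, Z5, Z6}); total cost 7 + 3 + 11 = 21.
No covering selection has total cost below 21.

21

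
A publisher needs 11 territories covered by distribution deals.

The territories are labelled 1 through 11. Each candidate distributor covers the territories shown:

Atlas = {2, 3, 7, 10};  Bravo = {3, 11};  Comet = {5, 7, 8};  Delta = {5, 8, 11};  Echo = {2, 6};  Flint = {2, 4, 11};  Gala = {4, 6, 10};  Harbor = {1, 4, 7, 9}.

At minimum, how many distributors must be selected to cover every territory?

4

Take {Atlas, Delta, Echo, Harbor}. Their union is {1, 2, 3, 4, 5, 6, 7, 8, 9, 10, 11}, which is all 11 territories.
Only Harbor contains 1, so Harbor is forced; the remaining 7 territories need at least 3 more distributors (each remaining distributor adds at most 3) — so at least 4 distributors are needed, and 4 is optimal.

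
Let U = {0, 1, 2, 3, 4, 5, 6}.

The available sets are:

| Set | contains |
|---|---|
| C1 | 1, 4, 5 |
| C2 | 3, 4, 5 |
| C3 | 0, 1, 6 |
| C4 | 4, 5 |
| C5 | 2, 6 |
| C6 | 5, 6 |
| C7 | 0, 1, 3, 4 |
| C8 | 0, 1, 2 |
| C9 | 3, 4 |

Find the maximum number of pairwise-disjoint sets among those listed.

C6, C8, C9 are pairwise disjoint (C6={5,6}; C8={0,1,2}; C9={3,4}).
Every remaining set overlaps one of these, and no 4 of the listed sets are pairwise disjoint, so 3 is the maximum.

3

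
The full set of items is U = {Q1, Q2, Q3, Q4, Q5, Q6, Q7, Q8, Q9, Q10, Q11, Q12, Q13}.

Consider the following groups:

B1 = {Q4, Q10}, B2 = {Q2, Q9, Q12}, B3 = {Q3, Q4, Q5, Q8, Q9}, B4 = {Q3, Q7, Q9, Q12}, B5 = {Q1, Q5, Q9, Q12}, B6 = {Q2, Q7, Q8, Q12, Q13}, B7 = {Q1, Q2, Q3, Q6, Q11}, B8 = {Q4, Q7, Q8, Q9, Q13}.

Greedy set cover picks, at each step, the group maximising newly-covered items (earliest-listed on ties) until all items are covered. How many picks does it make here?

4

Greedy: pick B3 (covers 5 new) → pick B6 (covers 4 new) → pick B7 (covers 3 new) → pick B1 (covers 1 new). Total picks: 4.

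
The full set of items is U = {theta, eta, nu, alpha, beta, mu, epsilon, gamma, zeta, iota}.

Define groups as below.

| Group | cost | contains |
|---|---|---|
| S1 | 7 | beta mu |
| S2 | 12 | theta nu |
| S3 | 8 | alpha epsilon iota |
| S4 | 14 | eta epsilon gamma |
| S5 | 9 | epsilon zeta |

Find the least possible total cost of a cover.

S1, S2, S3, S4, S5 together cover every item (S1 ∪ S2 ∪ S3 ∪ S4 ∪ S5 = {theta, eta, nu, alpha, beta, mu, epsilon, gamma, zeta, iota}); total cost 7 + 12 + 8 + 14 + 9 = 50.
No covering selection has total cost below 50.

50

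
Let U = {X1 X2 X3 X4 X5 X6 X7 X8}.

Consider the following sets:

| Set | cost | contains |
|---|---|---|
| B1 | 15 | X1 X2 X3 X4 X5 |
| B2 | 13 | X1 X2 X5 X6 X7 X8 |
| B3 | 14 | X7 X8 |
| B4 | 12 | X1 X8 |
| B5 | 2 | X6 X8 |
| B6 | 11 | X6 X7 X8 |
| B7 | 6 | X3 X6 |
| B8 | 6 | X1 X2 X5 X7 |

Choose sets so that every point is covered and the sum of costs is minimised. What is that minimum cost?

23

B1, B5, B8 together cover every point (B1 ∪ B5 ∪ B8 = {X1, X2, X3, X4, X5, X6, X7, X8}); total cost 15 + 2 + 6 = 23.
The greedy pick B5, B8, B7, B1 costs 29; no covering selection beats 23.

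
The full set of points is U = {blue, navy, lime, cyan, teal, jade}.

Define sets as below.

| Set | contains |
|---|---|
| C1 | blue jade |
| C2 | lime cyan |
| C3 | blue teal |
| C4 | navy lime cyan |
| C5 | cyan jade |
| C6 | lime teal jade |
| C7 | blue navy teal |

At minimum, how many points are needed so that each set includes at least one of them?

H = {blue, lime, jade} meets every set (each contains at least one member of H), and |H| = 3.
No choice of 2 points meets every set, so 3 is the minimum.

3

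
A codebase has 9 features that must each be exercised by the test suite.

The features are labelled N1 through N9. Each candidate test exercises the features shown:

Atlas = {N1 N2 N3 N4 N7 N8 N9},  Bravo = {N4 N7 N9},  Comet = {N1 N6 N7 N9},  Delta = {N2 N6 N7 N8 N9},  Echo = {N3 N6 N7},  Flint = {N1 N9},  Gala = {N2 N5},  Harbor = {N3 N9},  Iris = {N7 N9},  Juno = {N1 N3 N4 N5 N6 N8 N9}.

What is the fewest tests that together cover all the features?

Take {Delta, Juno}. Their union is {N1, N2, N3, N4, N5, N6, N7, N8, N9}, which is all 9 features.
No single test has all 9 features (the largest, Atlas, has 7), so 2 is optimal.

2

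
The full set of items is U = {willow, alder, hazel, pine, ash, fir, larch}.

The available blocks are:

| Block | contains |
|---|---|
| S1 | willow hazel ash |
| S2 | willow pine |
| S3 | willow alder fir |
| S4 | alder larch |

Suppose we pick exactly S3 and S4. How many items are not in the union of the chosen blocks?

Union of S3, S4 = {willow, alder, fir, larch}.
Not covered: hazel, pine, ash — 3 items.

3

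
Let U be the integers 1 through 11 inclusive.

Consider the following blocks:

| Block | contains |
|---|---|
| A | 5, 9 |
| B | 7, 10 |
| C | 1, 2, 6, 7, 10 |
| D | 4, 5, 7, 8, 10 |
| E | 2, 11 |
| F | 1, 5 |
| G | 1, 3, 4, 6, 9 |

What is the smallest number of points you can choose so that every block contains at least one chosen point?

4

The 4 points {1, 2, 5, 10} hit every block.
No choice of 3 points meets every block, so 4 is the minimum.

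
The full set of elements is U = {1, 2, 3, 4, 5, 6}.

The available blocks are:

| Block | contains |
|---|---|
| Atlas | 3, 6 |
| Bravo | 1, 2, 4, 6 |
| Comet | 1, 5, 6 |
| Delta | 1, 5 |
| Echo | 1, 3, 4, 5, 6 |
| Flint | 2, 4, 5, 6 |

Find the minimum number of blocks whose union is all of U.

2

Bravo and Echo cover everything between them: the union {1, 2, 3, 4, 5, 6} is all of U.
No single block has all 6 elements (the largest, Echo, has 5), so 2 is optimal.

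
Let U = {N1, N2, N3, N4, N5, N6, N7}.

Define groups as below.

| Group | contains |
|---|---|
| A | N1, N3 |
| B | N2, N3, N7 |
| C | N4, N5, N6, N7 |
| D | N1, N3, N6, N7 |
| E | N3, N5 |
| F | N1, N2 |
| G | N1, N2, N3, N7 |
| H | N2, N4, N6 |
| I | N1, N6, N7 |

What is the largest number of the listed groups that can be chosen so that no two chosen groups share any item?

2

E, F are pairwise disjoint (E={N3,N5}; F={N1,N2}).
Every remaining group overlaps one of these, and no 3 of the listed groups are pairwise disjoint, so 2 is the maximum.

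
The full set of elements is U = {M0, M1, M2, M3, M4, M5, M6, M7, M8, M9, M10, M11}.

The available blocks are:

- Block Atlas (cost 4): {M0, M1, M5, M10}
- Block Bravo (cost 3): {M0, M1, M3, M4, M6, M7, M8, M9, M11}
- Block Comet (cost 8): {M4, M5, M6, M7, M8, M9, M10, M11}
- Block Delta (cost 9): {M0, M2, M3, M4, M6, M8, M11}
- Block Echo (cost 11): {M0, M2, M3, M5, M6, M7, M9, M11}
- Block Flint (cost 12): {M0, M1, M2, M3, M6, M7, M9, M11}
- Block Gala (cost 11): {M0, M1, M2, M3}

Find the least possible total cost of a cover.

16

Atlas, Bravo, Delta together cover every element (Atlas ∪ Bravo ∪ Delta = {M0, M1, M2, M3, M4, M5, M6, M7, M8, M9, M10, M11}); total cost 4 + 3 + 9 = 16.
No covering selection has total cost below 16.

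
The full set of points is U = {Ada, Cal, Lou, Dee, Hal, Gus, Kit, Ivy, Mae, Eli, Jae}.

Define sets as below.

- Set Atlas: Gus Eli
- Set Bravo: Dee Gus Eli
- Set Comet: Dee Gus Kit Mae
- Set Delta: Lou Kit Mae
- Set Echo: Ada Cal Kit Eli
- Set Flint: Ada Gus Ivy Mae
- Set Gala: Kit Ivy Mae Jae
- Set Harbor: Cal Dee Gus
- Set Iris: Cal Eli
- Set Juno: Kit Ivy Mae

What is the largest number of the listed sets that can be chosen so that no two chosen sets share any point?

Gala, Iris are pairwise disjoint (Gala={Kit,Ivy,Mae,Jae}; Iris={Cal,Eli}).
Every remaining set overlaps one of these, and no 3 of the listed sets are pairwise disjoint, so 2 is the maximum.

2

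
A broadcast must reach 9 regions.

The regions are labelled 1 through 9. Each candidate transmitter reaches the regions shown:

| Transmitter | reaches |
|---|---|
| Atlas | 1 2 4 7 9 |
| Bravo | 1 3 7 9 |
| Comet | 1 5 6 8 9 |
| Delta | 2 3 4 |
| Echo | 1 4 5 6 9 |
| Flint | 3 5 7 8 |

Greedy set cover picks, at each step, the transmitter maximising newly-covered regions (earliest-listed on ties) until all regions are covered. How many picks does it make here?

3

Greedy: pick Atlas (covers 5 new) → pick Comet (covers 3 new) → pick Bravo (covers 1 new). Total picks: 3.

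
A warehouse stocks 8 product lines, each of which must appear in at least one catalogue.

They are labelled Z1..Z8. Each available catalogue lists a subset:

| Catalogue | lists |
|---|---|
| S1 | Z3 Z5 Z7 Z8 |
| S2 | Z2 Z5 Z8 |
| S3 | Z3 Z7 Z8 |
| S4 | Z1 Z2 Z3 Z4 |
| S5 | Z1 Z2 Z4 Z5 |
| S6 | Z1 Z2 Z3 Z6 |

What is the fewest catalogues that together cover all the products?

3

S1 and S5 and S6 together: S1 ∪ S5 ∪ S6 = {Z1, Z2, Z3, Z4, Z5, Z6, Z7, Z8} — every product is covered.
Only S6 contains Z6, so S6 is forced; the remaining 4 products need at least 2 more catalogues (each remaining catalogue adds at most 3) — so at least 3 catalogues are needed, and 3 is optimal.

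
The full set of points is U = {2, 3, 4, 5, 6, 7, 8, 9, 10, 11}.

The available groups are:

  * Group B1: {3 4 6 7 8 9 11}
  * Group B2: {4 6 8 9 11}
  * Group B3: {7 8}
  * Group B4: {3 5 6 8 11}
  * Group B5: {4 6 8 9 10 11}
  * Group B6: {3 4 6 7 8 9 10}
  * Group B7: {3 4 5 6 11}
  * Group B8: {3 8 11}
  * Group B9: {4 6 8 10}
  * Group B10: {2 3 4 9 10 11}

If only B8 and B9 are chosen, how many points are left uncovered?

4

Union of B8, B9 = {3, 4, 6, 8, 10, 11}.
Not covered: 2, 5, 7, 9 — 4 points.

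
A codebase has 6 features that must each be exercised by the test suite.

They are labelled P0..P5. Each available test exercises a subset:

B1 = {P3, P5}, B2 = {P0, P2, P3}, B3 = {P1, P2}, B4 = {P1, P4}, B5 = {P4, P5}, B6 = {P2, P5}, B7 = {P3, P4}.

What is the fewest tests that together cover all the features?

3

B2 and B3 and B5 together: B2 ∪ B3 ∪ B5 = {P0, P1, P2, P3, P4, P5} — every feature is covered.
Only B2 contains P0, so B2 is forced; the remaining 3 features need at least 2 more tests (each remaining test adds at most 2) — so at least 3 tests are needed, and 3 is optimal.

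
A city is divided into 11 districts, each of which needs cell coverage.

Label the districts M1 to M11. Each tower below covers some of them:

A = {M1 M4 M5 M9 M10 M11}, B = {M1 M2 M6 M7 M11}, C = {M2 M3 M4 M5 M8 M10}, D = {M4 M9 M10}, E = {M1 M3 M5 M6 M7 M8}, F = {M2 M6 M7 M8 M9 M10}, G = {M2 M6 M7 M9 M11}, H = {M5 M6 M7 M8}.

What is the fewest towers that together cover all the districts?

3

Take {D, E, G}. Their union is {M1, M2, M3, M4, M5, M6, M7, M8, M9, M10, M11}, which is all 11 districts.
No 2 of the 8 towers cover everything (all 28 combinations miss at least one district), so 3 is optimal.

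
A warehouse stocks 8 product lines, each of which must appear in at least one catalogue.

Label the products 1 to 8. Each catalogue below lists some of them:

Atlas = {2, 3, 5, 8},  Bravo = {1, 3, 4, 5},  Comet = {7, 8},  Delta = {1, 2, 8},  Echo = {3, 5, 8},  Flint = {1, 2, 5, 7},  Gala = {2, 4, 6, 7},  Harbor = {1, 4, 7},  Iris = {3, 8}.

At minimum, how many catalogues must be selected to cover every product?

Echo and Flint and Gala together: Echo ∪ Flint ∪ Gala = {1, 2, 3, 4, 5, 6, 7, 8} — every product is covered.
Only Gala contains 6, so Gala is forced; the remaining 4 products need at least 2 more catalogues (each remaining catalogue adds at most 3) — so at least 3 catalogues are needed, and 3 is optimal.

3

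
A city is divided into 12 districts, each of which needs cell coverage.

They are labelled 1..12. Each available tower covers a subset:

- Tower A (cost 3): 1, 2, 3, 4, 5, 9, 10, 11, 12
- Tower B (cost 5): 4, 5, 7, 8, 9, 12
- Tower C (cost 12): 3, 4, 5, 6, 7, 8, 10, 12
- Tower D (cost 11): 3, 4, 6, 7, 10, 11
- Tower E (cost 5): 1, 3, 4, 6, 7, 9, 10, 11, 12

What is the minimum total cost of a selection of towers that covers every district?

13

A, B, E together cover every district (A ∪ B ∪ E = {1, 2, 3, 4, 5, 6, 7, 8, 9, 10, 11, 12}); total cost 3 + 5 + 5 = 13.
No covering selection has total cost below 13.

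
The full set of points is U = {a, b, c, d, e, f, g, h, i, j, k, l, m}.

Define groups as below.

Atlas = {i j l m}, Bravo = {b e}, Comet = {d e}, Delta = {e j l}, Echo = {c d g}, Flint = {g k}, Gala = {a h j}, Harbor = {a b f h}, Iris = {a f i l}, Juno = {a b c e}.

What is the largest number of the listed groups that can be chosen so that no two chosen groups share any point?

Atlas, Comet, Flint, Harbor are pairwise disjoint (Atlas={i,j,l,m}; Comet={d,e}; Flint={g,k}; Harbor={a,b,f,h}).
Every remaining group overlaps one of these, and no 5 of the listed groups are pairwise disjoint, so 4 is the maximum.

4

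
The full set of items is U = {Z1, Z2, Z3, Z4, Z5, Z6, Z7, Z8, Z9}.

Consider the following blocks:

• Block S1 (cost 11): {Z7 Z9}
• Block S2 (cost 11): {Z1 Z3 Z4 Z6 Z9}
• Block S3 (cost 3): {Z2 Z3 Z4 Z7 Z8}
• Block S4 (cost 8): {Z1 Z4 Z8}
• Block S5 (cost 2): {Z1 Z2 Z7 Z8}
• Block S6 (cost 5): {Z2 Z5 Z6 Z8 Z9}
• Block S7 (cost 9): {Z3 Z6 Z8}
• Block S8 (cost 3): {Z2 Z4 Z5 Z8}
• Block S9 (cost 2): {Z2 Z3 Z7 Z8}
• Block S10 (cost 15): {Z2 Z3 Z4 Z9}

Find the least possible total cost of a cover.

S3, S5, S6 together cover every item (S3 ∪ S5 ∪ S6 = {Z1, Z2, Z3, Z4, Z5, Z6, Z7, Z8, Z9}); total cost 3 + 2 + 5 = 10.
No covering selection has total cost below 10.

10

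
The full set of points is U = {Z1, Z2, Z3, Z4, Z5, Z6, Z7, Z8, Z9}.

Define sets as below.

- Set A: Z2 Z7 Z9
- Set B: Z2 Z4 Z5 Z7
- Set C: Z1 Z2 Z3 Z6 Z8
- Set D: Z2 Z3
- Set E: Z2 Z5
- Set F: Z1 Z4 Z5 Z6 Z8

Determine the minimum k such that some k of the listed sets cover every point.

Take {A, C, F}. Their union is {Z1, Z2, Z3, Z4, Z5, Z6, Z7, Z8, Z9}, which is all 9 points.
Only A contains Z9, so A is forced; the remaining 6 points need at least 2 more sets (each remaining set adds at most 5) — so at least 3 sets are needed, and 3 is optimal.

3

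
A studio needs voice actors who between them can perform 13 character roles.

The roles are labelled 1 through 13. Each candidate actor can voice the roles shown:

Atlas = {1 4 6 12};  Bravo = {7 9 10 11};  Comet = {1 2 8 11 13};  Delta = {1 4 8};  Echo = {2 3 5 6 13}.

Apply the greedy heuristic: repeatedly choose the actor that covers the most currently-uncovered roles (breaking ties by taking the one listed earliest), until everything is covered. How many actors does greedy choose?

Greedy: pick Comet (covers 5 new) → pick Atlas (covers 3 new) → pick Bravo (covers 3 new) → pick Echo (covers 2 new). Total picks: 4.

4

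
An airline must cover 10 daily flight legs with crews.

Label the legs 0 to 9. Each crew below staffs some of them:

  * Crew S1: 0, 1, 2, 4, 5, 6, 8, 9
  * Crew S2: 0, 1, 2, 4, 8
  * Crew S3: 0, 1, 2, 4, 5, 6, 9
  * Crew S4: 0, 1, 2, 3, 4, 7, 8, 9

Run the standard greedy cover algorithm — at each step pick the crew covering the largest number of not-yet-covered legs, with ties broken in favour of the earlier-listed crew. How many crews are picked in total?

Greedy: pick S1 (covers 8 new) → pick S4 (covers 2 new). Total picks: 2.

2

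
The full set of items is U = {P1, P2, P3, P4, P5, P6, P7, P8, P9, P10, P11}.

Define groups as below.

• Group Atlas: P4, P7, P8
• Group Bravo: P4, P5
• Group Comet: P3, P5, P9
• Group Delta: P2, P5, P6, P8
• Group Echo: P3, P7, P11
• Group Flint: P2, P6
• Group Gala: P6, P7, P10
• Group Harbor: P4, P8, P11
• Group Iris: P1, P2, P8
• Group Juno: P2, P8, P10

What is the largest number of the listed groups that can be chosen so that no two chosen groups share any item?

Bravo, Echo, Juno are pairwise disjoint (Bravo={P4,P5}; Echo={P3,P7,P11}; Juno={P2,P8,P10}).
Every remaining group overlaps one of these, and no 4 of the listed groups are pairwise disjoint, so 3 is the maximum.

3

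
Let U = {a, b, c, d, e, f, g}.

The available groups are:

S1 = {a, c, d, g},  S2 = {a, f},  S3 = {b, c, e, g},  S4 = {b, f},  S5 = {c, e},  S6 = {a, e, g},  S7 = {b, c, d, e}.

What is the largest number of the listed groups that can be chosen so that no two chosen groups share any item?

S2, S7 are pairwise disjoint (S2={a,f}; S7={b,c,d,e}).
Every remaining group overlaps one of these, and no 3 of the listed groups are pairwise disjoint, so 2 is the maximum.

2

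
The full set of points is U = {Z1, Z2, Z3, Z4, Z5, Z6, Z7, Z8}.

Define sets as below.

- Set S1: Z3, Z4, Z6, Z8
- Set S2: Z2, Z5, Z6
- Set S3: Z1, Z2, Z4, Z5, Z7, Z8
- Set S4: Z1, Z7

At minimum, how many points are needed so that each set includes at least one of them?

H = {Z6, Z7} meets every set (each contains at least one member of H), and |H| = 2.
The sets S1, S4 are pairwise disjoint, so any hitting set needs a separate point for each — at least 2. Hence 2 is optimal.

2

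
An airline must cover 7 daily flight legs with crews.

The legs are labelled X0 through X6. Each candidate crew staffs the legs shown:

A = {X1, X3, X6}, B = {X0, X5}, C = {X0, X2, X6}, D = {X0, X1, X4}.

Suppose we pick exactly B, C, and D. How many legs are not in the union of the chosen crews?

Union of B, C, D = {X0, X1, X2, X4, X5, X6}.
Not covered: X3 — 1 leg.

1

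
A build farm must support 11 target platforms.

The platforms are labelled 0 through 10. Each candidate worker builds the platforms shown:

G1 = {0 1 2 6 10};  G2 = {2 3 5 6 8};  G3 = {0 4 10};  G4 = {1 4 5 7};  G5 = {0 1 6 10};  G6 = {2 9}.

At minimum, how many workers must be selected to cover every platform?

G1 and G2 and G4 and G6 together: G1 ∪ G2 ∪ G4 ∪ G6 = {0, 1, 2, 3, 4, 5, 6, 7, 8, 9, 10} — every platform is covered.
Only G6 contains 9, so G6 is forced; the remaining 9 platforms need at least 3 more workers (each remaining worker adds at most 4) — so at least 4 workers are needed, and 4 is optimal.

4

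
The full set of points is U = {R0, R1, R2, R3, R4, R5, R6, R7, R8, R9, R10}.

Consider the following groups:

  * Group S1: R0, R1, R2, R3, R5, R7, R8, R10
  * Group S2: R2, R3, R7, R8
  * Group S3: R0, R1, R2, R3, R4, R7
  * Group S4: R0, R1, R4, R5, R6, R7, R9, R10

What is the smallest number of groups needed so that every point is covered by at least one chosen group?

S1 and S4 together: S1 ∪ S4 = {R0, R1, R2, R3, R4, R5, R6, R7, R8, R9, R10} — every point is covered.
No single group has all 11 points (the largest, S1, has 8), so 2 is optimal.

2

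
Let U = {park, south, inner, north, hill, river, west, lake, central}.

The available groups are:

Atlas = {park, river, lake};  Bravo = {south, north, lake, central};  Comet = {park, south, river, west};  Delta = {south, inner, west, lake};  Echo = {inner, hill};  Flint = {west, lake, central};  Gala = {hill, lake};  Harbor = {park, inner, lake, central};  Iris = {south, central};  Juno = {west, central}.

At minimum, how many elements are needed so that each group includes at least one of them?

4

The 4 elements {park, south, hill, west} hit every group.
No choice of 3 elements meets every group, so 4 is the minimum.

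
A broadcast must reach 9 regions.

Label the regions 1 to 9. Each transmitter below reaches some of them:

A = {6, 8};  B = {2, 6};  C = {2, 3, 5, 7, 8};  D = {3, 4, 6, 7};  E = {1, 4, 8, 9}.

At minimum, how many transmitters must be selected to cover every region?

3

Take {B, C, E}. Their union is {1, 2, 3, 4, 5, 6, 7, 8, 9}, which is all 9 regions.
Only E contains 1, so E is forced; the remaining 5 regions need at least 2 more transmitters (each remaining transmitter adds at most 4) — so at least 3 transmitters are needed, and 3 is optimal.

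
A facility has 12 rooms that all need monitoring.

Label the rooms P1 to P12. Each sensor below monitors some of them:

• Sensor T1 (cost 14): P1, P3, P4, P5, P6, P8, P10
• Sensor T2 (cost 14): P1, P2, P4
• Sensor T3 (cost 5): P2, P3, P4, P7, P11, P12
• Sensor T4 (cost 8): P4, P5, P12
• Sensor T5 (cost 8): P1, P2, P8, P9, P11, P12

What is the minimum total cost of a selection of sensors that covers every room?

T1, T3, T5 together cover every room (T1 ∪ T3 ∪ T5 = {P1, P2, P3, P4, P5, P6, P7, P8, P9, P10, P11, P12}); total cost 14 + 5 + 8 = 27.
No covering selection has total cost below 27.

27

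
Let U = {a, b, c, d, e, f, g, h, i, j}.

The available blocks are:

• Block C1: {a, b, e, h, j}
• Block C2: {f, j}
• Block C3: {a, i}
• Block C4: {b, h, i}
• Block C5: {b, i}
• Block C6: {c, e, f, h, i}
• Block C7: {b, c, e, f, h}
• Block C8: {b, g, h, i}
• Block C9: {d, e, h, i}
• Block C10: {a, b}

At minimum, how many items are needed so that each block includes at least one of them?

T = {a, f, i} meets every block (each contains at least one member of T), and |T| = 3.
The blocks C2, C9, C10 are pairwise disjoint, so any hitting set needs a separate item for each — at least 3. Hence 3 is optimal.

3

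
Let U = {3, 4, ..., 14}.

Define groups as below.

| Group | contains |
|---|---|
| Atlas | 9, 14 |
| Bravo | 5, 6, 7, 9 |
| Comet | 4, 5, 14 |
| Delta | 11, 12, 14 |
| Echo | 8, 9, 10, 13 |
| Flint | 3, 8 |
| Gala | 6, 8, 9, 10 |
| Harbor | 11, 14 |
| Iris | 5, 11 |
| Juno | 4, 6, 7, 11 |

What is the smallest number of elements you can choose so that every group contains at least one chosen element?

The 4 elements {3, 4, 9, 11} hit every group.
No choice of 3 elements meets every group, so 4 is the minimum.

4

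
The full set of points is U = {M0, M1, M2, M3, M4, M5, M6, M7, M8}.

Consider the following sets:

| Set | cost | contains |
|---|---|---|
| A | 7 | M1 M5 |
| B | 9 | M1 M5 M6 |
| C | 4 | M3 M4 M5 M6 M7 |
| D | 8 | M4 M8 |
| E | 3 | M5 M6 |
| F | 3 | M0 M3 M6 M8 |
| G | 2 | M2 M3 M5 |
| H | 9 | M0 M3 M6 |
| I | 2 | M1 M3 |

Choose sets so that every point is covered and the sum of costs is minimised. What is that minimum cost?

C, F, G, I together cover every point (C ∪ F ∪ G ∪ I = {M0, M1, M2, M3, M4, M5, M6, M7, M8}); total cost 4 + 3 + 2 + 2 = 11.
No covering selection has total cost below 11.

11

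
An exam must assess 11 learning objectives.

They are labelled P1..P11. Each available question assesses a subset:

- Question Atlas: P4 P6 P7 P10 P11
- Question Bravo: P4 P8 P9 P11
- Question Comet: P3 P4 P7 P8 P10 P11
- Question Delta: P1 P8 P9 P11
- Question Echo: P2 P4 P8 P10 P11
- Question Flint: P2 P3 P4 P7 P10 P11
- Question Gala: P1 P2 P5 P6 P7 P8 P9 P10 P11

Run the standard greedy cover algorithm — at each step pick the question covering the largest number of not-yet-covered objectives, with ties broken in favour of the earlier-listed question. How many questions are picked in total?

Greedy: pick Gala (covers 9 new) → pick Comet (covers 2 new). Total picks: 2.

2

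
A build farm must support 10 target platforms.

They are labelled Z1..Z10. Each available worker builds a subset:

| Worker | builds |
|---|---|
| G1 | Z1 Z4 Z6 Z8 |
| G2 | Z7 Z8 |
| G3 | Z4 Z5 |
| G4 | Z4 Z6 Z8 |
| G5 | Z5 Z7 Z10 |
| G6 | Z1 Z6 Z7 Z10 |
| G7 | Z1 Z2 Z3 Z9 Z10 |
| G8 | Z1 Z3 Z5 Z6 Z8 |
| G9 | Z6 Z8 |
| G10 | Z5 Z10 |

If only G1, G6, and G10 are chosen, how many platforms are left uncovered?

Union of G1, G6, G10 = {Z1, Z4, Z5, Z6, Z7, Z8, Z10}.
Not covered: Z2, Z3, Z9 — 3 platforms.

3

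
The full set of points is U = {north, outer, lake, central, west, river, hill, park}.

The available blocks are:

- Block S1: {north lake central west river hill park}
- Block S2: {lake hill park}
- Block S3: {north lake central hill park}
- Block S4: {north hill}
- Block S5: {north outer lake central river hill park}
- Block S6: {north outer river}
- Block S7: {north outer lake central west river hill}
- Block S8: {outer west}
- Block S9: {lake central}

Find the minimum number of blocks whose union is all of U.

S5 and S8 together: S5 ∪ S8 = {north, outer, lake, central, west, river, hill, park} — every point is covered.
No single block has all 8 points (the largest, S1, has 7), so 2 is optimal.

2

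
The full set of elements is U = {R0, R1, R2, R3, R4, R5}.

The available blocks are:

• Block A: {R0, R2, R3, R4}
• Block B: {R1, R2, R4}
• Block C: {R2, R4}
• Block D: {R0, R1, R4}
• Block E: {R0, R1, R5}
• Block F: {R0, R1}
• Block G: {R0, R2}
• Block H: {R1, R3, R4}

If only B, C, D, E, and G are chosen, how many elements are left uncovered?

Union of B, C, D, E, G = {R0, R1, R2, R4, R5}.
Not covered: R3 — 1 element.

1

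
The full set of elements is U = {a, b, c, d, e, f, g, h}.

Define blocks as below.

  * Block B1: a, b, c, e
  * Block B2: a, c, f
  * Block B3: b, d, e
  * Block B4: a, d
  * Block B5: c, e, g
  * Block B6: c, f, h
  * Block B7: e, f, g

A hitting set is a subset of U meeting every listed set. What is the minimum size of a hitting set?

The 3 elements {c, d, g} hit every block.
No choice of 2 elements meets every block, so 3 is the minimum.

3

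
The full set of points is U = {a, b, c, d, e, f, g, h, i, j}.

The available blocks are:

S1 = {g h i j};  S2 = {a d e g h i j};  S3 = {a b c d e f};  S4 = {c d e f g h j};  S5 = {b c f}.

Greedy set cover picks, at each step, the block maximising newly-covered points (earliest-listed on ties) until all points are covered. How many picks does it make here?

Greedy: pick S2 (covers 7 new) → pick S3 (covers 3 new). Total picks: 2.

2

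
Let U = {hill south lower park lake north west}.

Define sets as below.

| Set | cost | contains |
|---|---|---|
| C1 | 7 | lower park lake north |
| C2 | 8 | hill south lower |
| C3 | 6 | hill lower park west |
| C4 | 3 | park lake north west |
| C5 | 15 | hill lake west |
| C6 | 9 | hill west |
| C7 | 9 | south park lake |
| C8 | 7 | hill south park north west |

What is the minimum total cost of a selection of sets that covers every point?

C2, C4 together cover every point (C2 ∪ C4 = {hill, south, lower, park, lake, north, west}); total cost 8 + 3 = 11.
No covering selection has total cost below 11.

11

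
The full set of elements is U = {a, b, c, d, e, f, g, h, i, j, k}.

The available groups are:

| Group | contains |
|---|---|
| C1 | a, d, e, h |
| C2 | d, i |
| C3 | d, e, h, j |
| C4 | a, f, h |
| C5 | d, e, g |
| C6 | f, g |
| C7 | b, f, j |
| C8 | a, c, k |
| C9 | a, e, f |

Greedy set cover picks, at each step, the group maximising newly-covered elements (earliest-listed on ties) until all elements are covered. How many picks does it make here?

5

Greedy: pick C1 (covers 4 new) → pick C7 (covers 3 new) → pick C8 (covers 2 new) → pick C2 (covers 1 new) → pick C5 (covers 1 new). Total picks: 5.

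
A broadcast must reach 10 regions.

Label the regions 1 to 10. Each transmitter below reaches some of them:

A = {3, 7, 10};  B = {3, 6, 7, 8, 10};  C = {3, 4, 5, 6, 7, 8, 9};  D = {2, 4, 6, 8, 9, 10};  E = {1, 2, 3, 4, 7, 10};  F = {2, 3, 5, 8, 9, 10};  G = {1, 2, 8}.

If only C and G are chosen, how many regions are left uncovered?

Union of C, G = {1, 2, 3, 4, 5, 6, 7, 8, 9}.
Not covered: 10 — 1 region.

1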